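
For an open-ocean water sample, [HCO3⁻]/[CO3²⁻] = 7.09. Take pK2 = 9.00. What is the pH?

pH = 8.15

From K2 = [H⁺][CO3²⁻]/[HCO3⁻]:  pH = pK2 − log₁₀([HCO3⁻]/[CO3²⁻])
log₁₀(7.09) = +0.851
pH = 9.00 − (+0.851) = 8.15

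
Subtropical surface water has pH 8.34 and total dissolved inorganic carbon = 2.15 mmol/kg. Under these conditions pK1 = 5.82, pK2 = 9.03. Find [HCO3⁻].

α₁ = 1 / (1 + [H⁺]/K1 + K2/[H⁺]) = 1 / (1 + 10^-2.52 + 10^-0.69)
   = 1 / (1 + 0.0030200 + 0.20417) = 1/1.2072 = 0.8284
[HCO3⁻] = α₁ × DIC = 0.8284 × 2.15 = 1.78 mmol/kg

[HCO3⁻] = 1.78 mmol/kg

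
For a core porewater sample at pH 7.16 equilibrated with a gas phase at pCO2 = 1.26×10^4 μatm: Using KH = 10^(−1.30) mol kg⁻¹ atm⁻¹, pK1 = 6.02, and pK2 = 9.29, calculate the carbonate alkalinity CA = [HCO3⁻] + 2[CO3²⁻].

CA = 8.85 mmol/kg

[CO2*] = KH · pCO2 = 10^(−1.30) × 1.26×10^4×10^-6 = 6.315×10^-4 mol/kg
α₀ = 1/(1 + K1/[H⁺] + K1K2/[H⁺]²) = 1/(1 + 10^+1.14 + 10^-0.99) = 0.06709
DIC = [CO2*]/α₀ = 6.315×10^-4 / 0.06709 = 9.413 mmol/kg
CA = (α₁ + 2α₂)·DIC = (0.9260 + 2×0.006865) × 9.413 = 8.85 mmol/kg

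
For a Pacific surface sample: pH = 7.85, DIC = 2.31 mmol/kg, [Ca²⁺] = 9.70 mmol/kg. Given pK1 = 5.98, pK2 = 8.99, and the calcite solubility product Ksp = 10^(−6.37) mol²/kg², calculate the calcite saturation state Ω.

Ω = 3.50

α₂ = 1 / (1 + [H⁺]/K2 + [H⁺]²/(K1K2)) = 1 / (1 + 10^+1.14 + 10^-0.73)
   = 1 / (1 + 13.804 + 0.18621) = 1/14.990 = 0.06671
[CO3²⁻] = α₂ × DIC = 0.06671 × 2.31 = 0.1541 mmol/kg
Ksp = 10^(−6.37) = 4.266×10^-7
Ω = [Ca²⁺][CO3²⁻]/Ksp = (9.70×10^-3)(1.541×10^-4) / 4.266×10^-7 = 3.50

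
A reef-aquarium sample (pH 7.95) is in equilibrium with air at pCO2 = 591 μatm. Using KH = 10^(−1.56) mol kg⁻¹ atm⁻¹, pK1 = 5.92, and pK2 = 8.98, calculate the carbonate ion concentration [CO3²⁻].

[CO3²⁻] = 0.163 mmol/kg

[CO2*] = KH · pCO2 = 10^(−1.56) × 591×10^-6 = 1.628×10^-5 mol/kg
α₀ = 1/(1 + K1/[H⁺] + K1K2/[H⁺]²) = 1/(1 + 10^+2.03 + 10^+1.00) = 0.008464
DIC = [CO2*]/α₀ = 1.628×10^-5 / 0.008464 = 1.923 mmol/kg
[CO3²⁻] = α₂·DIC; α₂ = 0.08464, so [CO3²⁻] = 0.08464 × 1.923 = 0.163 mmol/kg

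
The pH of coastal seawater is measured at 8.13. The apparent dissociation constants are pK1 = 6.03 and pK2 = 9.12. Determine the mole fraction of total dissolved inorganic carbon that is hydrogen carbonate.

α₁ = 1 / (1 + [H⁺]/K1 + K2/[H⁺]) = 1 / (1 + 10^-2.10 + 10^-0.99)
   = 1 / (1 + 0.0079433 + 0.10233) = 1/1.1103 = 0.9007

α₁ = 0.901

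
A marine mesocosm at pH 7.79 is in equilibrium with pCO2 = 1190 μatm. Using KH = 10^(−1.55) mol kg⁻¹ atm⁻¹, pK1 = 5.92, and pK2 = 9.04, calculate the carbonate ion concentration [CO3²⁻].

[CO2*] = KH · pCO2 = 10^(−1.55) × 1190×10^-6 = 3.354×10^-5 mol/kg
α₀ = 1/(1 + K1/[H⁺] + K1K2/[H⁺]²) = 1/(1 + 10^+1.87 + 10^+0.62) = 0.01261
DIC = [CO2*]/α₀ = 3.354×10^-5 / 0.01261 = 2.660 mmol/kg
[CO3²⁻] = α₂·DIC; α₂ = 0.05257, so [CO3²⁻] = 0.05257 × 2.660 = 0.140 mmol/kg

[CO3²⁻] = 0.140 mmol/kg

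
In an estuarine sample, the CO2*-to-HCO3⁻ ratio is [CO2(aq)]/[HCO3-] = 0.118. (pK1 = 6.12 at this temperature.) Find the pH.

From K1 = [H⁺][HCO3-]/[CO2(aq)]:  pH = pK1 − log₁₀([CO2(aq)]/[HCO3-])
log₁₀(0.118) = -0.928
pH = 6.12 − (-0.928) = 7.05

pH = 7.05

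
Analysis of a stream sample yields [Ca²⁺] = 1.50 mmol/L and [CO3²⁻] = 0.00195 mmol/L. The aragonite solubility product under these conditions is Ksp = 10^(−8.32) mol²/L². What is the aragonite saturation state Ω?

Ω = 0.611

Ksp = 10^(−8.32) = 4.786×10^-9
Ω = [Ca²⁺][CO3²⁻]/Ksp = (1.50×10^-3)(0.00195×10^-3) / 4.786×10^-9 = 0.611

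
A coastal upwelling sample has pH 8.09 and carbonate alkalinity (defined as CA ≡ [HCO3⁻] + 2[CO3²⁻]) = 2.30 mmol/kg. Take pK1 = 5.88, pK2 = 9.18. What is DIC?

DIC = 2.15 mmol/kg

CA = [HCO3⁻] + 2[CO3²⁻] = (α₁ + 2α₂)·DIC
At pH 8.09: [H⁺]/K1 = 10^-2.21 = 0.0061660, K2/[H⁺] = 10^-1.09 = 0.081283
α₁ = 1/(1 + 0.0061660 + 0.081283) = 1/1.0874 = 0.9196; α₂ = α₁·K2/[H⁺] = 0.07475
α₁ + 2α₂ = 1.0691
DIC = CA / (α₁ + 2α₂) = 2.30 / 1.0691 = 2.15 mmol/kg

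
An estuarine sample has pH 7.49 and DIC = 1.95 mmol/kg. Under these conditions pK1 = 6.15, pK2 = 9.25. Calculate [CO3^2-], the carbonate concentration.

[CO3²⁻] = 0.0319 mmol/kg

α₂ = 1 / (1 + [H⁺]/K2 + [H⁺]²/(K1K2)) = 1 / (1 + 10^+1.76 + 10^+0.42)
   = 1 / (1 + 57.544 + 2.6303) = 1/61.174 = 0.01635
[CO3²⁻] = α₂ × DIC = 0.01635 × 1.95 = 0.0319 mmol/kg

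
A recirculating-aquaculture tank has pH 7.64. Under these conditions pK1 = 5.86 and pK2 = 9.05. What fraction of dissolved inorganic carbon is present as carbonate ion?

α₂ = 1 / (1 + [H⁺]/K2 + [H⁺]²/(K1K2)) = 1 / (1 + 10^+1.41 + 10^-0.37)
   = 1 / (1 + 25.704 + 0.42658) = 1/27.131 = 0.03686

α₂ = 0.0369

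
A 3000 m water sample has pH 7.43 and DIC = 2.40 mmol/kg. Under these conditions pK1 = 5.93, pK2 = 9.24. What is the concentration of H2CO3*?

α₀ = 1 / (1 + K1/[H⁺] + K1K2/[H⁺]²) = 1 / (1 + 10^+1.50 + 10^-0.31)
   = 1 / (1 + 31.623 + 0.48978) = 1/33.113 = 0.03020
[CO2*] = α₀ × DIC = 0.03020 × 2.40 = 0.0725 mmol/kg

[CO2*] = 0.0725 mmol/kg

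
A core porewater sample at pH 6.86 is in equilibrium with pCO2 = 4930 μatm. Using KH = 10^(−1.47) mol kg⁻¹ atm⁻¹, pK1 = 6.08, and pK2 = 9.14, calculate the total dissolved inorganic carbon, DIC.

[CO2*] = KH · pCO2 = 10^(−1.47) × 4930×10^-6 = 1.671×10^-4 mol/kg
α₀ = 1/(1 + K1/[H⁺] + K1K2/[H⁺]²) = 1/(1 + 10^+0.78 + 10^-1.50) = 0.1417
DIC = [CO2*]/α₀ = 1.671×10^-4 / 0.1417 = 1.18 mmol/kg

DIC = 1.18 mmol/kg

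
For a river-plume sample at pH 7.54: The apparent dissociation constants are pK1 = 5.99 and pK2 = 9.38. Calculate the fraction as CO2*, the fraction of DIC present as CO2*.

α₀ = 0.0270

α₀ = 1 / (1 + K1/[H⁺] + K1K2/[H⁺]²) = 1 / (1 + 10^+1.55 + 10^-0.29)
   = 1 / (1 + 35.481 + 0.51286) = 1/36.994 = 0.02703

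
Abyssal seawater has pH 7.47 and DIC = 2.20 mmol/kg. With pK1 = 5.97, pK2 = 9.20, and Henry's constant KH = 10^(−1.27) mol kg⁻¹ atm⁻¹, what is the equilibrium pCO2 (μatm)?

pCO2 = 1230 μatm

α₀ = 1 / (1 + K1/[H⁺] + K1K2/[H⁺]²) = 1 / (1 + 10^+1.50 + 10^-0.23)
   = 1 / (1 + 31.623 + 0.58884) = 1/33.212 = 0.03011
[CO2*] = α₀ × DIC = 0.03011 × 2.20 = 0.06624 mmol/kg
pCO2 = [CO2*]/KH = 6.624×10^-5 / 5.370×10^-2 = 1230 μatm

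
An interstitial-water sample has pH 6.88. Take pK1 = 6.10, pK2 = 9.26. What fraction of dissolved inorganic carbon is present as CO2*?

α₀ = 0.142

α₀ = 1 / (1 + K1/[H⁺] + K1K2/[H⁺]²) = 1 / (1 + 10^+0.78 + 10^-1.60)
   = 1 / (1 + 6.0256 + 0.025119) = 1/7.0507 = 0.1418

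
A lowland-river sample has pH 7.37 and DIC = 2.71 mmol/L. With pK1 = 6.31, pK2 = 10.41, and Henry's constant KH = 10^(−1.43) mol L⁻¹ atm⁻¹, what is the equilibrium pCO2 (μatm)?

α₀ = 1 / (1 + K1/[H⁺] + K1K2/[H⁺]²) = 1 / (1 + 10^+1.06 + 10^-1.98)
   = 1 / (1 + 11.482 + 0.010471) = 1/12.492 = 0.08005
[CO2*] = α₀ × DIC = 0.08005 × 2.71 = 0.2169 mmol/L
pCO2 = [CO2*]/KH = 2.169×10^-4 / 3.715×10^-2 = 5840 μatm

pCO2 = 5840 μatm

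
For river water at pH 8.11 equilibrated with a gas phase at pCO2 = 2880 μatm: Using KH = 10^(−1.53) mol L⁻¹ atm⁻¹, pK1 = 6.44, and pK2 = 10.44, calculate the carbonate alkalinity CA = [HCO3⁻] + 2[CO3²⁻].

CA = 4.01 mmol/L

[CO2*] = KH · pCO2 = 10^(−1.53) × 2880×10^-6 = 8.499×10^-5 mol/L
α₀ = 1/(1 + K1/[H⁺] + K1K2/[H⁺]²) = 1/(1 + 10^+1.67 + 10^-0.66) = 0.02084
DIC = [CO2*]/α₀ = 8.499×10^-5 / 0.02084 = 4.079 mmol/L
CA = (α₁ + 2α₂)·DIC = (0.9746 + 2×0.004559) × 4.079 = 4.01 mmol/L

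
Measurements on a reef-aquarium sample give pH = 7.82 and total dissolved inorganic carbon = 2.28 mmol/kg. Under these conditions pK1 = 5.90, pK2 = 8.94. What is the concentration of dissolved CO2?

α₀ = 1 / (1 + K1/[H⁺] + K1K2/[H⁺]²) = 1 / (1 + 10^+1.92 + 10^+0.80)
   = 1 / (1 + 83.176 + 6.3096) = 1/90.486 = 0.01105
[CO2*] = α₀ × DIC = 0.01105 × 2.28 = 0.0252 mmol/kg

[CO2*] = 0.0252 mmol/kg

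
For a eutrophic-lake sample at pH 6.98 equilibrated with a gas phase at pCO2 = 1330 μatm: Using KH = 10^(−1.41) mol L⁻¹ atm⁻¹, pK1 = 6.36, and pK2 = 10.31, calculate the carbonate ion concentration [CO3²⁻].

[CO3²⁻] = 0.101 μmol/L

[CO2*] = KH · pCO2 = 10^(−1.41) × 1330×10^-6 = 5.174×10^-5 mol/L
α₀ = 1/(1 + K1/[H⁺] + K1K2/[H⁺]²) = 1/(1 + 10^+0.62 + 10^-2.71) = 0.1934
DIC = [CO2*]/α₀ = 5.174×10^-5 / 0.1934 = 0.2675 mmol/L
[CO3²⁻] = α₂·DIC; α₂ = 0.0003771, so [CO3²⁻] = 0.0003771 × 0.2675 = 0.000101 mmol/L = 0.101 μmol/L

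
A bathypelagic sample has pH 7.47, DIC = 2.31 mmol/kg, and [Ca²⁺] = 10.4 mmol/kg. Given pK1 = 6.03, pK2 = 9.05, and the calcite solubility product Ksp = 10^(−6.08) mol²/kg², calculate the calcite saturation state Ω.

Ω = 0.715

α₂ = 1 / (1 + [H⁺]/K2 + [H⁺]²/(K1K2)) = 1 / (1 + 10^+1.58 + 10^+0.14)
   = 1 / (1 + 38.019 + 1.3804) = 1/40.399 = 0.02475
[CO3²⁻] = α₂ × DIC = 0.02475 × 2.31 = 0.05718 mmol/kg
Ksp = 10^(−6.08) = 8.318×10^-7
Ω = [Ca²⁺][CO3²⁻]/Ksp = (10.4×10^-3)(5.718×10^-5) / 8.318×10^-7 = 0.715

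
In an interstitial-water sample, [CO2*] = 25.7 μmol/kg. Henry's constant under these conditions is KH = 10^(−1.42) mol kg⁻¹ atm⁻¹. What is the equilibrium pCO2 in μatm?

pCO2 = 676 μatm

KH = 10^(−1.42) = 3.802×10^-2 mol kg⁻¹ atm⁻¹
pCO2 = [CO2*]/KH = 25.7×10^-6 / 3.802×10^-2 = 6.76×10^-4 atm = 676 μatm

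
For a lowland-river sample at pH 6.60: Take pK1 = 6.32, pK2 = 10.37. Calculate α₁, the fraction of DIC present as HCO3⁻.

α₁ = 1 / (1 + [H⁺]/K1 + K2/[H⁺]) = 1 / (1 + 10^-0.28 + 10^-3.77)
   = 1 / (1 + 0.52481 + 0.00016982) = 1/1.5250 = 0.6557

α₁ = 0.656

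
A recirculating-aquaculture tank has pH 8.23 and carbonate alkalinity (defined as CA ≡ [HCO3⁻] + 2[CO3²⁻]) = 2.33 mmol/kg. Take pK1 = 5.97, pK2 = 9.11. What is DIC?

CA = [HCO3⁻] + 2[CO3²⁻] = (α₁ + 2α₂)·DIC
At pH 8.23: [H⁺]/K1 = 10^-2.26 = 0.0054954, K2/[H⁺] = 10^-0.88 = 0.13183
α₁ = 1/(1 + 0.0054954 + 0.13183) = 1/1.1373 = 0.8793; α₂ = α₁·K2/[H⁺] = 0.1159
α₁ + 2α₂ = 1.1111
DIC = CA / (α₁ + 2α₂) = 2.33 / 1.1111 = 2.10 mmol/kg

DIC = 2.10 mmol/kg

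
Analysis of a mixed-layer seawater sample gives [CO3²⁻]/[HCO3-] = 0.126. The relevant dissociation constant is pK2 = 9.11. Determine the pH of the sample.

From K2 = [H⁺][CO3²⁻]/[HCO3-]:  pH = pK2 + log₁₀([CO3²⁻]/[HCO3-])
log₁₀(0.126) = -0.900
pH = 9.11 + (-0.900) = 8.21

pH = 8.21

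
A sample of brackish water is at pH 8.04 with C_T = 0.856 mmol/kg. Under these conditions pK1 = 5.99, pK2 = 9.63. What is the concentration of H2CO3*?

[CO2*] = 7.37 μmol/kg

α₀ = 1 / (1 + K1/[H⁺] + K1K2/[H⁺]²) = 1 / (1 + 10^+2.05 + 10^+0.46)
   = 1 / (1 + 112.20 + 2.8840) = 1/116.09 = 0.008614
[CO2*] = α₀ × DIC = 0.008614 × 0.856 = 0.00737 mmol/kg = 7.37 μmol/kg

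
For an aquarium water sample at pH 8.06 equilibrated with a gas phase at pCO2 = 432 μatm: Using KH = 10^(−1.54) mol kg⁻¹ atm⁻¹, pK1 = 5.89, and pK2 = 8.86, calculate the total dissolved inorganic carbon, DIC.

[CO2*] = KH · pCO2 = 10^(−1.54) × 432×10^-6 = 1.246×10^-5 mol/kg
α₀ = 1/(1 + K1/[H⁺] + K1K2/[H⁺]²) = 1/(1 + 10^+2.17 + 10^+1.37) = 0.005802
DIC = [CO2*]/α₀ = 1.246×10^-5 / 0.005802 = 2.15 mmol/kg

DIC = 2.15 mmol/kg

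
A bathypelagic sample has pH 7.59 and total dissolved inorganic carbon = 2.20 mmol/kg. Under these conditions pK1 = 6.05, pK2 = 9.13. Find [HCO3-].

α₁ = 1 / (1 + [H⁺]/K1 + K2/[H⁺]) = 1 / (1 + 10^-1.54 + 10^-1.54)
   = 1 / (1 + 0.028840 + 0.028840) = 1/1.0577 = 0.9455
[HCO3⁻] = α₁ × DIC = 0.9455 × 2.20 = 2.08 mmol/kg

[HCO3⁻] = 2.08 mmol/kg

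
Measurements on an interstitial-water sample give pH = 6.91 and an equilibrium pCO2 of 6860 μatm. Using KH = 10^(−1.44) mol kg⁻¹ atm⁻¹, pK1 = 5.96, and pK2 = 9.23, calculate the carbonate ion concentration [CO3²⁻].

[CO2*] = KH · pCO2 = 10^(−1.44) × 6860×10^-6 = 2.491×10^-4 mol/kg
α₀ = 1/(1 + K1/[H⁺] + K1K2/[H⁺]²) = 1/(1 + 10^+0.95 + 10^-1.37) = 0.1005
DIC = [CO2*]/α₀ = 2.491×10^-4 / 0.1005 = 2.480 mmol/kg
[CO3²⁻] = α₂·DIC; α₂ = 0.004285, so [CO3²⁻] = 0.004285 × 2.480 = 0.0106 mmol/kg = 10.6 μmol/kg

[CO3²⁻] = 10.6 μmol/kg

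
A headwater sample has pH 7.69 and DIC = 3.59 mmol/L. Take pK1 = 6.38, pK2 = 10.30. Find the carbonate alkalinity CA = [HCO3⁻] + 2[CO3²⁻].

CA = [HCO3⁻] + 2[CO3²⁻] = (α₁ + 2α₂)·DIC
At pH 7.69: [H⁺]/K1 = 10^-1.31 = 0.048978, K2/[H⁺] = 10^-2.61 = 0.0024547
α₁ = 1/(1 + 0.048978 + 0.0024547) = 1/1.0514 = 0.9511; α₂ = α₁·K2/[H⁺] = 0.002335
α₁ + 2α₂ = 0.9558
CA = 0.9558 × 3.59 = 3.43 mmol/L

CA = 3.43 mmol/L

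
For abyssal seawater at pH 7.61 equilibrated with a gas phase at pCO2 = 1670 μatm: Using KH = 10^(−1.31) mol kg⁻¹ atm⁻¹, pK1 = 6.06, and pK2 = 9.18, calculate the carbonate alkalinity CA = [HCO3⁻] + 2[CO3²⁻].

[CO2*] = KH · pCO2 = 10^(−1.31) × 1670×10^-6 = 8.179×10^-5 mol/kg
α₀ = 1/(1 + K1/[H⁺] + K1K2/[H⁺]²) = 1/(1 + 10^+1.55 + 10^-0.02) = 0.02671
DIC = [CO2*]/α₀ = 8.179×10^-5 / 0.02671 = 3.062 mmol/kg
CA = (α₁ + 2α₂)·DIC = (0.9478 + 2×0.02551) × 3.062 = 3.06 mmol/kg

CA = 3.06 mmol/kg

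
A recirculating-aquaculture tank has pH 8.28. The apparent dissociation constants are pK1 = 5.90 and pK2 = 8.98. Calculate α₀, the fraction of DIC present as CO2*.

α₀ = 0.00346

α₀ = 1 / (1 + K1/[H⁺] + K1K2/[H⁺]²) = 1 / (1 + 10^+2.38 + 10^+1.68)
   = 1 / (1 + 239.88 + 47.863) = 1/288.75 = 0.003463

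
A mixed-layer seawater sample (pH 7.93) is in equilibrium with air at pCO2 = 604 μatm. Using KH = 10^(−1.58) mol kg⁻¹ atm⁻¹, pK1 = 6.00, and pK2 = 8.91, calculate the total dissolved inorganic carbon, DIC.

DIC = 1.51 mmol/kg

[CO2*] = KH · pCO2 = 10^(−1.58) × 604×10^-6 = 1.589×10^-5 mol/kg
α₀ = 1/(1 + K1/[H⁺] + K1K2/[H⁺]²) = 1/(1 + 10^+1.93 + 10^+0.95) = 0.01052
DIC = [CO2*]/α₀ = 1.589×10^-5 / 0.01052 = 1.51 mmol/kg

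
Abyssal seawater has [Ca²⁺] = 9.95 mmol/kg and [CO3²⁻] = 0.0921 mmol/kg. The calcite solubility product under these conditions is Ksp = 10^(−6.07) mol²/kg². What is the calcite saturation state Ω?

Ω = 1.08

Ksp = 10^(−6.07) = 8.511×10^-7
Ω = [Ca²⁺][CO3²⁻]/Ksp = (9.95×10^-3)(0.0921×10^-3) / 8.511×10^-7 = 1.08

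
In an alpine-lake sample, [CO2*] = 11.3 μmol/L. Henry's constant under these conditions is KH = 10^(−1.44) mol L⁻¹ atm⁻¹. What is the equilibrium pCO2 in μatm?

pCO2 = 311 μatm

KH = 10^(−1.44) = 3.631×10^-2 mol L⁻¹ atm⁻¹
pCO2 = [CO2*]/KH = 11.3×10^-6 / 3.631×10^-2 = 3.11×10^-4 atm = 311 μatm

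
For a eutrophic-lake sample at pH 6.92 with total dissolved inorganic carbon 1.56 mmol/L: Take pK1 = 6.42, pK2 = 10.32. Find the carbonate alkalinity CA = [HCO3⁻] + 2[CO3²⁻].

CA = 1.19 mmol/L

CA = [HCO3⁻] + 2[CO3²⁻] = (α₁ + 2α₂)·DIC
At pH 6.92: [H⁺]/K1 = 10^-0.50 = 0.31623, K2/[H⁺] = 10^-3.40 = 0.00039811
α₁ = 1/(1 + 0.31623 + 0.00039811) = 1/1.3166 = 0.7595; α₂ = α₁·K2/[H⁺] = 0.0003024
α₁ + 2α₂ = 0.7601
CA = 0.7601 × 1.56 = 1.19 mmol/L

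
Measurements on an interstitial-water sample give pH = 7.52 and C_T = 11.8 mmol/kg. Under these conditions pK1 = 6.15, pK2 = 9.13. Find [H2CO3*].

[CO2*] = 0.472 mmol/kg

α₀ = 1 / (1 + K1/[H⁺] + K1K2/[H⁺]²) = 1 / (1 + 10^+1.37 + 10^-0.24)
   = 1 / (1 + 23.442 + 0.57544) = 1/25.018 = 0.03997
[CO2*] = α₀ × DIC = 0.03997 × 11.8 = 0.472 mmol/kg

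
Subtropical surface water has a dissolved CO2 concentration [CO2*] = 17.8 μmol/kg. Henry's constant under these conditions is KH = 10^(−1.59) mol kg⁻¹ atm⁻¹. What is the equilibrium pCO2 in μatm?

KH = 10^(−1.59) = 2.570×10^-2 mol kg⁻¹ atm⁻¹
pCO2 = [CO2*]/KH = 17.8×10^-6 / 2.570×10^-2 = 6.93×10^-4 atm = 693 μatm

pCO2 = 693 μatm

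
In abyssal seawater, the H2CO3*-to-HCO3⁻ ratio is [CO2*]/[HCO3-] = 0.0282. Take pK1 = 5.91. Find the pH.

From K1 = [H⁺][HCO3-]/[CO2*]:  pH = pK1 − log₁₀([CO2*]/[HCO3-])
log₁₀(0.0282) = -1.550
pH = 5.91 − (-1.550) = 7.46

pH = 7.46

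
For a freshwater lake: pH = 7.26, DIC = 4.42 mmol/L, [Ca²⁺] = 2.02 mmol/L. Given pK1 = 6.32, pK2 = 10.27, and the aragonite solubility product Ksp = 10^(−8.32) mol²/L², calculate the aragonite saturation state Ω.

Ω = 1.63

α₂ = 1 / (1 + [H⁺]/K2 + [H⁺]²/(K1K2)) = 1 / (1 + 10^+3.01 + 10^+2.07)
   = 1 / (1 + 1023.3 + 117.49) = 1/1141.8 = 0.0008758
[CO3²⁻] = α₂ × DIC = 0.0008758 × 4.42 = 0.003871 mmol/L = 3.871 μmol/L
Ksp = 10^(−8.32) = 4.786×10^-9
Ω = [Ca²⁺][CO3²⁻]/Ksp = (2.02×10^-3)(3.871×10^-6) / 4.786×10^-9 = 1.63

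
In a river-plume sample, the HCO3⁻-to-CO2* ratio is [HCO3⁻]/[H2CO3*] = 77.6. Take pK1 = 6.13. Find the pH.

From K1 = [H⁺][HCO3⁻]/[H2CO3*]:  pH = pK1 + log₁₀([HCO3⁻]/[H2CO3*])
log₁₀(77.6) = +1.890
pH = 6.13 + (+1.890) = 8.02

pH = 8.02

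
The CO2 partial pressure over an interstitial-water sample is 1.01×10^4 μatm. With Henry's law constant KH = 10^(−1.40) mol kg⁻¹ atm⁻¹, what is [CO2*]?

[CO2*] = 402 μmol/kg

KH = 10^(−1.40) = 3.981×10^-2 mol kg⁻¹ atm⁻¹
[CO2*] = KH · pCO2 = 3.981×10^-2 × 1.01×10^4×10^-6 atm = 4.02×10^-4 mol/kg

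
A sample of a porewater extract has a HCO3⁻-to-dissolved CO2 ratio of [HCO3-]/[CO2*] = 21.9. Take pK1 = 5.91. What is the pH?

From K1 = [H⁺][HCO3-]/[CO2*]:  pH = pK1 + log₁₀([HCO3-]/[CO2*])
log₁₀(21.9) = +1.340
pH = 5.91 + (+1.340) = 7.25

pH = 7.25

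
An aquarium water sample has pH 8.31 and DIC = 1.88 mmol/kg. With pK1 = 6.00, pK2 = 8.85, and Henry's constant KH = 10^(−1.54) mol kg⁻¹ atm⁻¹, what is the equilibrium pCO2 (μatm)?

pCO2 = 247 μatm

α₀ = 1 / (1 + K1/[H⁺] + K1K2/[H⁺]²) = 1 / (1 + 10^+2.31 + 10^+1.77)
   = 1 / (1 + 204.17 + 58.884) = 1/264.06 = 0.003787
[CO2*] = α₀ × DIC = 0.003787 × 1.88 = 0.007120 mmol/kg = 7.120 μmol/kg
pCO2 = [CO2*]/KH = 7.120×10^-6 / 2.884×10^-2 = 247 μatm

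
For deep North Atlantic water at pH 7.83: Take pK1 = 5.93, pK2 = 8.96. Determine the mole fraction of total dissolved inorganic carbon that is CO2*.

α₀ = 1 / (1 + K1/[H⁺] + K1K2/[H⁺]²) = 1 / (1 + 10^+1.90 + 10^+0.77)
   = 1 / (1 + 79.433 + 5.8884) = 1/86.321 = 0.01158

α₀ = 0.0116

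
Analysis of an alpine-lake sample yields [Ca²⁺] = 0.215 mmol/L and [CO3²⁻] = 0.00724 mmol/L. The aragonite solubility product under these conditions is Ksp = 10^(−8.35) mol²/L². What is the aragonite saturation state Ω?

Ω = 0.348

Ksp = 10^(−8.35) = 4.467×10^-9
Ω = [Ca²⁺][CO3²⁻]/Ksp = (0.215×10^-3)(0.00724×10^-3) / 4.467×10^-9 = 0.348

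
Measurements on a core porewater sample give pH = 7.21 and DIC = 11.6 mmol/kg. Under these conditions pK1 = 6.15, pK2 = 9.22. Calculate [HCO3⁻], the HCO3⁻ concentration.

α₁ = 1 / (1 + [H⁺]/K1 + K2/[H⁺]) = 1 / (1 + 10^-1.06 + 10^-2.01)
   = 1 / (1 + 0.087096 + 0.0097724) = 1/1.0969 = 0.9117
[HCO3⁻] = α₁ × DIC = 0.9117 × 11.6 = 10.6 mmol/kg

[HCO3⁻] = 10.6 mmol/kg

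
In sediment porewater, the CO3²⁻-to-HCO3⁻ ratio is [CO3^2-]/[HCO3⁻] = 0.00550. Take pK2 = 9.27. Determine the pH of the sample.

pH = 7.01

From K2 = [H⁺][CO3^2-]/[HCO3⁻]:  pH = pK2 + log₁₀([CO3^2-]/[HCO3⁻])
log₁₀(0.00550) = -2.260
pH = 9.27 + (-2.260) = 7.01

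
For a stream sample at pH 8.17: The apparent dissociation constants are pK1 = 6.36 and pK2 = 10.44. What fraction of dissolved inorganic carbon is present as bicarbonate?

α₁ = 1 / (1 + [H⁺]/K1 + K2/[H⁺]) = 1 / (1 + 10^-1.81 + 10^-2.27)
   = 1 / (1 + 0.015488 + 0.0053703) = 1/1.0209 = 0.9796

α₁ = 0.980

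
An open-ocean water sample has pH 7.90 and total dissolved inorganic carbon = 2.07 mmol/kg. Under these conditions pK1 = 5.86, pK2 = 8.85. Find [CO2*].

[CO2*] = 16.8 μmol/kg

α₀ = 1 / (1 + K1/[H⁺] + K1K2/[H⁺]²) = 1 / (1 + 10^+2.04 + 10^+1.09)
   = 1 / (1 + 109.65 + 12.303) = 1/122.95 = 0.008133
[CO2*] = α₀ × DIC = 0.008133 × 2.07 = 0.0168 mmol/kg = 16.8 μmol/kg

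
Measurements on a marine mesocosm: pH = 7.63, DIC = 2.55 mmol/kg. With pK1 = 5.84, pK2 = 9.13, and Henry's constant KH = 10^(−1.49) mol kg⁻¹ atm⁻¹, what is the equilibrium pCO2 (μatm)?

α₀ = 1 / (1 + K1/[H⁺] + K1K2/[H⁺]²) = 1 / (1 + 10^+1.79 + 10^+0.29)
   = 1 / (1 + 61.660 + 1.9498) = 1/64.609 = 0.01548
[CO2*] = α₀ × DIC = 0.01548 × 2.55 = 0.03947 mmol/kg
pCO2 = [CO2*]/KH = 3.947×10^-5 / 3.236×10^-2 = 1220 μatm

pCO2 = 1220 μatm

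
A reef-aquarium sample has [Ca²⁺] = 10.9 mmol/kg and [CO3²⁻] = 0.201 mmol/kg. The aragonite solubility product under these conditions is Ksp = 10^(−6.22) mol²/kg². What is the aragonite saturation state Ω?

Ω = 3.64

Ksp = 10^(−6.22) = 6.026×10^-7
Ω = [Ca²⁺][CO3²⁻]/Ksp = (10.9×10^-3)(0.201×10^-3) / 6.026×10^-7 = 3.64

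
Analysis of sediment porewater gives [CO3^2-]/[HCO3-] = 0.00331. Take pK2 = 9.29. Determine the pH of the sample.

From K2 = [H⁺][CO3^2-]/[HCO3-]:  pH = pK2 + log₁₀([CO3^2-]/[HCO3-])
log₁₀(0.00331) = -2.480
pH = 9.29 + (-2.480) = 6.81

pH = 6.81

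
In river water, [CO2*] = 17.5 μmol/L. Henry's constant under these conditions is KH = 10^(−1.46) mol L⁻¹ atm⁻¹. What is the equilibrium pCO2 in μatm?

KH = 10^(−1.46) = 3.467×10^-2 mol L⁻¹ atm⁻¹
pCO2 = [CO2*]/KH = 17.5×10^-6 / 3.467×10^-2 = 5.05×10^-4 atm = 505 μatm

pCO2 = 505 μatm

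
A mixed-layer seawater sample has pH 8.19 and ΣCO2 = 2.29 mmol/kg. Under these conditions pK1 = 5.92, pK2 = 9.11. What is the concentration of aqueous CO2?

[CO2*] = 10.9 μmol/kg

α₀ = 1 / (1 + K1/[H⁺] + K1K2/[H⁺]²) = 1 / (1 + 10^+2.27 + 10^+1.35)
   = 1 / (1 + 186.21 + 22.387) = 1/209.60 = 0.004771
[CO2*] = α₀ × DIC = 0.004771 × 2.29 = 0.0109 mmol/kg = 10.9 μmol/kg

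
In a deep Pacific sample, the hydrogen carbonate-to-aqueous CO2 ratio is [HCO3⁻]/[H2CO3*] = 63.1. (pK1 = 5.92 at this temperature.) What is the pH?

pH = 7.72

From K1 = [H⁺][HCO3⁻]/[H2CO3*]:  pH = pK1 + log₁₀([HCO3⁻]/[H2CO3*])
log₁₀(63.1) = +1.800
pH = 5.92 + (+1.800) = 7.72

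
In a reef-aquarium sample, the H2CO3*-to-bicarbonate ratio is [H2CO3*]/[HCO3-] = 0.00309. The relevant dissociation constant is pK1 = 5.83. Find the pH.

From K1 = [H⁺][HCO3-]/[H2CO3*]:  pH = pK1 − log₁₀([H2CO3*]/[HCO3-])
log₁₀(0.00309) = -2.510
pH = 5.83 − (-2.510) = 8.34

pH = 8.34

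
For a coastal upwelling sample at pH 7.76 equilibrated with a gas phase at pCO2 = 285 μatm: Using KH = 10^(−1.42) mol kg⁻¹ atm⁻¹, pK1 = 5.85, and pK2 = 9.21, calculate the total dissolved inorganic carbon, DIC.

DIC = 0.923 mmol/kg

[CO2*] = KH · pCO2 = 10^(−1.42) × 285×10^-6 = 1.084×10^-5 mol/kg
α₀ = 1/(1 + K1/[H⁺] + K1K2/[H⁺]²) = 1/(1 + 10^+1.91 + 10^+0.46) = 0.01174
DIC = [CO2*]/α₀ = 1.084×10^-5 / 0.01174 = 0.923 mmol/kg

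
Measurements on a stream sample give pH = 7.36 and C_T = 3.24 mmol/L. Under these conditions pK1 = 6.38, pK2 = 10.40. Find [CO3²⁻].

α₂ = 1 / (1 + [H⁺]/K2 + [H⁺]²/(K1K2)) = 1 / (1 + 10^+3.04 + 10^+2.06)
   = 1 / (1 + 1096.5 + 114.82) = 1/1212.3 = 0.0008249
[CO3²⁻] = α₂ × DIC = 0.0008249 × 3.24 = 0.00267 mmol/L = 2.67 μmol/L

[CO3²⁻] = 2.67 μmol/L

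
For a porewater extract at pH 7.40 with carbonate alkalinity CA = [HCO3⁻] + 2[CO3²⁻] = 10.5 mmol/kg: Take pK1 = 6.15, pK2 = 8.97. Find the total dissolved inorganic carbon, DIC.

CA = [HCO3⁻] + 2[CO3²⁻] = (α₁ + 2α₂)·DIC
At pH 7.40: [H⁺]/K1 = 10^-1.25 = 0.056234, K2/[H⁺] = 10^-1.57 = 0.026915
α₁ = 1/(1 + 0.056234 + 0.026915) = 1/1.0831 = 0.9232; α₂ = α₁·K2/[H⁺] = 0.02485
α₁ + 2α₂ = 0.9729
DIC = CA / (α₁ + 2α₂) = 10.5 / 0.9729 = 10.8 mmol/kg

DIC = 10.8 mmol/kg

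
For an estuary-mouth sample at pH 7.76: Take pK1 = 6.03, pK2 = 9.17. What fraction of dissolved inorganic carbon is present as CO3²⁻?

α₂ = 0.0368

α₂ = 1 / (1 + [H⁺]/K2 + [H⁺]²/(K1K2)) = 1 / (1 + 10^+1.41 + 10^-0.32)
   = 1 / (1 + 25.704 + 0.47863) = 1/27.183 = 0.03679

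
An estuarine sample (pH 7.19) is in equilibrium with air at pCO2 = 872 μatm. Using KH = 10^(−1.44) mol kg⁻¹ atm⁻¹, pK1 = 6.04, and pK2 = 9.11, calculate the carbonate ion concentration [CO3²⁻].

[CO2*] = KH · pCO2 = 10^(−1.44) × 872×10^-6 = 3.166×10^-5 mol/kg
α₀ = 1/(1 + K1/[H⁺] + K1K2/[H⁺]²) = 1/(1 + 10^+1.15 + 10^-0.77) = 0.06538
DIC = [CO2*]/α₀ = 3.166×10^-5 / 0.06538 = 0.4843 mmol/kg
[CO3²⁻] = α₂·DIC; α₂ = 0.01110, so [CO3²⁻] = 0.01110 × 0.4843 = 0.00538 mmol/kg = 5.38 μmol/kg

[CO3²⁻] = 5.38 μmol/kg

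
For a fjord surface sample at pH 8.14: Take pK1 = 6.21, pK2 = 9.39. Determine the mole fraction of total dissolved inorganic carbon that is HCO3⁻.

α₁ = 1 / (1 + [H⁺]/K1 + K2/[H⁺]) = 1 / (1 + 10^-1.93 + 10^-1.25)
   = 1 / (1 + 0.011749 + 0.056234) = 1/1.0680 = 0.9363

α₁ = 0.936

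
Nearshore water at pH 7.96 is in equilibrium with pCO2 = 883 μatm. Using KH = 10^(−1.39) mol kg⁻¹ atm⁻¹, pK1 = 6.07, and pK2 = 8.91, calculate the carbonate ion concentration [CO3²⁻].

[CO3²⁻] = 0.313 mmol/kg

[CO2*] = KH · pCO2 = 10^(−1.39) × 883×10^-6 = 3.597×10^-5 mol/kg
α₀ = 1/(1 + K1/[H⁺] + K1K2/[H⁺]²) = 1/(1 + 10^+1.89 + 10^+0.94) = 0.01145
DIC = [CO2*]/α₀ = 3.597×10^-5 / 0.01145 = 3.142 mmol/kg
[CO3²⁻] = α₂·DIC; α₂ = 0.09973, so [CO3²⁻] = 0.09973 × 3.142 = 0.313 mmol/kg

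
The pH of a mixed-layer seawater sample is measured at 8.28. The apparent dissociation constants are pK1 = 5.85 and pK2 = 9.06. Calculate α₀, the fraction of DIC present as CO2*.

α₀ = 0.00318

α₀ = 1 / (1 + K1/[H⁺] + K1K2/[H⁺]²) = 1 / (1 + 10^+2.43 + 10^+1.65)
   = 1 / (1 + 269.15 + 44.668) = 1/314.82 = 0.003176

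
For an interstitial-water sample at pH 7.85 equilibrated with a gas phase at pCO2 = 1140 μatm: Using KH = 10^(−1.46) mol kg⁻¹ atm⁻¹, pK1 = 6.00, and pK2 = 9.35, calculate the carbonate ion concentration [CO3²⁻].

[CO3²⁻] = 0.0885 mmol/kg

[CO2*] = KH · pCO2 = 10^(−1.46) × 1140×10^-6 = 3.953×10^-5 mol/kg
α₀ = 1/(1 + K1/[H⁺] + K1K2/[H⁺]²) = 1/(1 + 10^+1.85 + 10^+0.35) = 0.01351
DIC = [CO2*]/α₀ = 3.953×10^-5 / 0.01351 = 2.926 mmol/kg
[CO3²⁻] = α₂·DIC; α₂ = 0.03024, so [CO3²⁻] = 0.03024 × 2.926 = 0.0885 mmol/kg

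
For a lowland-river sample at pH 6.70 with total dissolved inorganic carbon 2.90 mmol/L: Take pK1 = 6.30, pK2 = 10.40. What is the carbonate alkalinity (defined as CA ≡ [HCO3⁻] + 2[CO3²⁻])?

CA = 2.07 mmol/L

CA = [HCO3⁻] + 2[CO3²⁻] = (α₁ + 2α₂)·DIC
At pH 6.70: [H⁺]/K1 = 10^-0.40 = 0.39811, K2/[H⁺] = 10^-3.70 = 0.00019953
α₁ = 1/(1 + 0.39811 + 0.00019953) = 1/1.3983 = 0.7152; α₂ = α₁·K2/[H⁺] = 0.0001427
α₁ + 2α₂ = 0.7154
CA = 0.7154 × 2.90 = 2.07 mmol/L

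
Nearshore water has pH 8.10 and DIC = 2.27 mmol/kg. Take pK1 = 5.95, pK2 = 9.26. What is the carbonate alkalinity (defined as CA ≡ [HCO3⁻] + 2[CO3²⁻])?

CA = [HCO3⁻] + 2[CO3²⁻] = (α₁ + 2α₂)·DIC
At pH 8.10: [H⁺]/K1 = 10^-2.15 = 0.0070795, K2/[H⁺] = 10^-1.16 = 0.069183
α₁ = 1/(1 + 0.0070795 + 0.069183) = 1/1.0763 = 0.9291; α₂ = α₁·K2/[H⁺] = 0.06428
α₁ + 2α₂ = 1.0577
CA = 1.0577 × 2.27 = 2.40 mmol/kg

CA = 2.40 mmol/kg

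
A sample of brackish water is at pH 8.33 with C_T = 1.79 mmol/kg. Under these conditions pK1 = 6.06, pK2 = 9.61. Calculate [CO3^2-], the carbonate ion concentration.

α₂ = 1 / (1 + [H⁺]/K2 + [H⁺]²/(K1K2)) = 1 / (1 + 10^+1.28 + 10^-0.99)
   = 1 / (1 + 19.055 + 0.10233) = 1/20.157 = 0.04961
[CO3²⁻] = α₂ × DIC = 0.04961 × 1.79 = 0.0888 mmol/kg

[CO3²⁻] = 0.0888 mmol/kg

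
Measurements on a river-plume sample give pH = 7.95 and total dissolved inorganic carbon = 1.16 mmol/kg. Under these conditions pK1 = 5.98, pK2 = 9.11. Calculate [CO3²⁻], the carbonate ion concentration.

α₂ = 1 / (1 + [H⁺]/K2 + [H⁺]²/(K1K2)) = 1 / (1 + 10^+1.16 + 10^-0.81)
   = 1 / (1 + 14.454 + 0.15488) = 1/15.609 = 0.06406
[CO3²⁻] = α₂ × DIC = 0.06406 × 1.16 = 0.0743 mmol/kg

[CO3²⁻] = 0.0743 mmol/kg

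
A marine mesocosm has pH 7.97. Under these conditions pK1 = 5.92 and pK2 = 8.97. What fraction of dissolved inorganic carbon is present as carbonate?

α₂ = 0.0902

α₂ = 1 / (1 + [H⁺]/K2 + [H⁺]²/(K1K2)) = 1 / (1 + 10^+1.00 + 10^-1.05)
   = 1 / (1 + 10.000 + 0.089125) = 1/11.089 = 0.09018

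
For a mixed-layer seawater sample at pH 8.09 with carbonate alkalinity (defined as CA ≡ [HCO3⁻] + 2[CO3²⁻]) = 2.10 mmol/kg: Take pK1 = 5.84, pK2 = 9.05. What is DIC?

DIC = 1.92 mmol/kg

CA = [HCO3⁻] + 2[CO3²⁻] = (α₁ + 2α₂)·DIC
At pH 8.09: [H⁺]/K1 = 10^-2.25 = 0.0056234, K2/[H⁺] = 10^-0.96 = 0.10965
α₁ = 1/(1 + 0.0056234 + 0.10965) = 1/1.1153 = 0.8966; α₂ = α₁·K2/[H⁺] = 0.09831
α₁ + 2α₂ = 1.0933
DIC = CA / (α₁ + 2α₂) = 2.10 / 1.0933 = 1.92 mmol/kg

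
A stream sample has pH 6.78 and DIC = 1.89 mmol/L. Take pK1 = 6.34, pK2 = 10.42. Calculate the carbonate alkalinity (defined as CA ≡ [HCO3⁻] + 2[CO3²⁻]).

CA = [HCO3⁻] + 2[CO3²⁻] = (α₁ + 2α₂)·DIC
At pH 6.78: [H⁺]/K1 = 10^-0.44 = 0.36308, K2/[H⁺] = 10^-3.64 = 0.00022909
α₁ = 1/(1 + 0.36308 + 0.00022909) = 1/1.3633 = 0.7335; α₂ = α₁·K2/[H⁺] = 0.0001680
α₁ + 2α₂ = 0.7338
CA = 0.7338 × 1.89 = 1.39 mmol/L

CA = 1.39 mmol/L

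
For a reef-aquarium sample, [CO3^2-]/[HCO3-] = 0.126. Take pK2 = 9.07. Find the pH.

From K2 = [H⁺][CO3^2-]/[HCO3-]:  pH = pK2 + log₁₀([CO3^2-]/[HCO3-])
log₁₀(0.126) = -0.900
pH = 9.07 + (-0.900) = 8.17

pH = 8.17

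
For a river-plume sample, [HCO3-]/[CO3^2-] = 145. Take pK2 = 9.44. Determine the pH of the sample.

From K2 = [H⁺][CO3^2-]/[HCO3-]:  pH = pK2 − log₁₀([HCO3-]/[CO3^2-])
log₁₀(145) = +2.161
pH = 9.44 − (+2.161) = 7.28

pH = 7.28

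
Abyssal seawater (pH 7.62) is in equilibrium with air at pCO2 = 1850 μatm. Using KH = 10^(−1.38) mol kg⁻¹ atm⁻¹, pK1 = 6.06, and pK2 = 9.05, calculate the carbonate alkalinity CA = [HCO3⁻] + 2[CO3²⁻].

[CO2*] = KH · pCO2 = 10^(−1.38) × 1850×10^-6 = 7.712×10^-5 mol/kg
α₀ = 1/(1 + K1/[H⁺] + K1K2/[H⁺]²) = 1/(1 + 10^+1.56 + 10^+0.13) = 0.02587
DIC = [CO2*]/α₀ = 7.712×10^-5 / 0.02587 = 2.981 mmol/kg
CA = (α₁ + 2α₂)·DIC = (0.9392 + 2×0.03490) × 2.981 = 3.01 mmol/kg

CA = 3.01 mmol/kg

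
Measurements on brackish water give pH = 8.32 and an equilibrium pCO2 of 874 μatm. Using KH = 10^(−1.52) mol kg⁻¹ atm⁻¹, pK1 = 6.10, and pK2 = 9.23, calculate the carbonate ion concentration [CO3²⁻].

[CO2*] = KH · pCO2 = 10^(−1.52) × 874×10^-6 = 2.639×10^-5 mol/kg
α₀ = 1/(1 + K1/[H⁺] + K1K2/[H⁺]²) = 1/(1 + 10^+2.22 + 10^+1.31) = 0.005337
DIC = [CO2*]/α₀ = 2.639×10^-5 / 0.005337 = 4.946 mmol/kg
[CO3²⁻] = α₂·DIC; α₂ = 0.1090, so [CO3²⁻] = 0.1090 × 4.946 = 0.539 mmol/kg

[CO3²⁻] = 0.539 mmol/kg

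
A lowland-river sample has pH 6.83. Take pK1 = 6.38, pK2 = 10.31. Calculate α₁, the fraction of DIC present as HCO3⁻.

α₁ = 1 / (1 + [H⁺]/K1 + K2/[H⁺]) = 1 / (1 + 10^-0.45 + 10^-3.48)
   = 1 / (1 + 0.35481 + 0.00033113) = 1/1.3551 = 0.7379

α₁ = 0.738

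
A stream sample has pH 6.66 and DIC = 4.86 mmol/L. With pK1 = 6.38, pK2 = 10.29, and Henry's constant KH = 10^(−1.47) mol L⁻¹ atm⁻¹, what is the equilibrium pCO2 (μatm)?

α₀ = 1 / (1 + K1/[H⁺] + K1K2/[H⁺]²) = 1 / (1 + 10^+0.28 + 10^-3.35)
   = 1 / (1 + 1.9055 + 0.00044668) = 1/2.9059 = 0.3441
[CO2*] = α₀ × DIC = 0.3441 × 4.86 = 1.672 mmol/L
pCO2 = [CO2*]/KH = 1.672×10^-3 / 3.388×10^-2 = 4.94×10^4 μatm

pCO2 = 4.94×10^4 μatm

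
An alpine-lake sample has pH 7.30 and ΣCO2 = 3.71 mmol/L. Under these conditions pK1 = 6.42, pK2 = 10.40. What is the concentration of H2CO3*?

α₀ = 1 / (1 + K1/[H⁺] + K1K2/[H⁺]²) = 1 / (1 + 10^+0.88 + 10^-2.22)
   = 1 / (1 + 7.5858 + 0.0060256) = 1/8.5918 = 0.1164
[CO2*] = α₀ × DIC = 0.1164 × 3.71 = 0.432 mmol/L

[CO2*] = 0.432 mmol/L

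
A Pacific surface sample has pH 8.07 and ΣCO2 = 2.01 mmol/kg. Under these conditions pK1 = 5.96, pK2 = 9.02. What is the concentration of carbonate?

α₂ = 1 / (1 + [H⁺]/K2 + [H⁺]²/(K1K2)) = 1 / (1 + 10^+0.95 + 10^-1.16)
   = 1 / (1 + 8.9125 + 0.069183) = 1/9.9817 = 0.1002
[CO3²⁻] = α₂ × DIC = 0.1002 × 2.01 = 0.201 mmol/kg

[CO3²⁻] = 0.201 mmol/kg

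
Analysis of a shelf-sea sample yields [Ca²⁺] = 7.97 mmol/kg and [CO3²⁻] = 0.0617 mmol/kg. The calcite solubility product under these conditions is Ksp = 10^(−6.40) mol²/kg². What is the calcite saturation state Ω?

Ω = 1.24

Ksp = 10^(−6.40) = 3.981×10^-7
Ω = [Ca²⁺][CO3²⁻]/Ksp = (7.97×10^-3)(0.0617×10^-3) / 3.981×10^-7 = 1.24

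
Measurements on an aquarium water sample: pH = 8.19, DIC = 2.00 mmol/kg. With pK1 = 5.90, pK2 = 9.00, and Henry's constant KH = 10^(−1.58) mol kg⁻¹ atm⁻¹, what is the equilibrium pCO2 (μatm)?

α₀ = 1 / (1 + K1/[H⁺] + K1K2/[H⁺]²) = 1 / (1 + 10^+2.29 + 10^+1.48)
   = 1 / (1 + 194.98 + 30.200) = 1/226.18 = 0.004421
[CO2*] = α₀ × DIC = 0.004421 × 2.00 = 0.008842 mmol/kg = 8.842 μmol/kg
pCO2 = [CO2*]/KH = 8.842×10^-6 / 2.630×10^-2 = 336 μatm

pCO2 = 336 μatm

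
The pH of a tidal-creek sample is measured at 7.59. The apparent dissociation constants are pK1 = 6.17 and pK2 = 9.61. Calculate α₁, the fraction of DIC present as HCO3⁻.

α₁ = 0.955

α₁ = 1 / (1 + [H⁺]/K1 + K2/[H⁺]) = 1 / (1 + 10^-1.42 + 10^-2.02)
   = 1 / (1 + 0.038019 + 0.0095499) = 1/1.0476 = 0.9546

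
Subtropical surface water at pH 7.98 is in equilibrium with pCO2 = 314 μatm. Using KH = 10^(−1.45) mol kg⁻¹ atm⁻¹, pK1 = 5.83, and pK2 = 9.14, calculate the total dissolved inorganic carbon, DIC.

[CO2*] = KH · pCO2 = 10^(−1.45) × 314×10^-6 = 1.114×10^-5 mol/kg
α₀ = 1/(1 + K1/[H⁺] + K1K2/[H⁺]²) = 1/(1 + 10^+2.15 + 10^+0.99) = 0.006578
DIC = [CO2*]/α₀ = 1.114×10^-5 / 0.006578 = 1.69 mmol/kg

DIC = 1.69 mmol/kg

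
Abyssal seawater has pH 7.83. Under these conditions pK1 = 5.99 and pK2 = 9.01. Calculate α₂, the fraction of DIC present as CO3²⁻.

α₂ = 0.0611

α₂ = 1 / (1 + [H⁺]/K2 + [H⁺]²/(K1K2)) = 1 / (1 + 10^+1.18 + 10^-0.66)
   = 1 / (1 + 15.136 + 0.21878) = 1/16.354 = 0.06115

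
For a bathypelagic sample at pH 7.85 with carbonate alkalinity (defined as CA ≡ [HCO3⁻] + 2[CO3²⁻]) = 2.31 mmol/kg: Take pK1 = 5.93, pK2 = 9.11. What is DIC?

DIC = 2.22 mmol/kg

CA = [HCO3⁻] + 2[CO3²⁻] = (α₁ + 2α₂)·DIC
At pH 7.85: [H⁺]/K1 = 10^-1.92 = 0.012023, K2/[H⁺] = 10^-1.26 = 0.054954
α₁ = 1/(1 + 0.012023 + 0.054954) = 1/1.0670 = 0.9372; α₂ = α₁·K2/[H⁺] = 0.05150
α₁ + 2α₂ = 1.0402
DIC = CA / (α₁ + 2α₂) = 2.31 / 1.0402 = 2.22 mmol/kg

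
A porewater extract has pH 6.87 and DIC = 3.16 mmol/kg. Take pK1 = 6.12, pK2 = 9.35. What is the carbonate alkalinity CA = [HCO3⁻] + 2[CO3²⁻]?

CA = 2.69 mmol/kg

CA = [HCO3⁻] + 2[CO3²⁻] = (α₁ + 2α₂)·DIC
At pH 6.87: [H⁺]/K1 = 10^-0.75 = 0.17783, K2/[H⁺] = 10^-2.48 = 0.0033113
α₁ = 1/(1 + 0.17783 + 0.0033113) = 1/1.1811 = 0.8466; α₂ = α₁·K2/[H⁺] = 0.002803
α₁ + 2α₂ = 0.8522
CA = 0.8522 × 3.16 = 2.69 mmol/kg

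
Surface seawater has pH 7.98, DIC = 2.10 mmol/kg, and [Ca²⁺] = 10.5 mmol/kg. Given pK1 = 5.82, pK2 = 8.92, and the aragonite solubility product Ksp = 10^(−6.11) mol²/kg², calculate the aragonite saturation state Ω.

α₂ = 1 / (1 + [H⁺]/K2 + [H⁺]²/(K1K2)) = 1 / (1 + 10^+0.94 + 10^-1.22)
   = 1 / (1 + 8.7096 + 0.060256) = 1/9.7699 = 0.1024
[CO3²⁻] = α₂ × DIC = 0.1024 × 2.10 = 0.2149 mmol/kg
Ksp = 10^(−6.11) = 7.762×10^-7
Ω = [Ca²⁺][CO3²⁻]/Ksp = (10.5×10^-3)(2.149×10^-4) / 7.762×10^-7 = 2.91

Ω = 2.91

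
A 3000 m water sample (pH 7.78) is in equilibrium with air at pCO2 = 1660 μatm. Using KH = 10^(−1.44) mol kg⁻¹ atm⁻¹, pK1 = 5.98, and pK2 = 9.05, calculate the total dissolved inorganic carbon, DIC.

[CO2*] = KH · pCO2 = 10^(−1.44) × 1660×10^-6 = 6.027×10^-5 mol/kg
α₀ = 1/(1 + K1/[H⁺] + K1K2/[H⁺]²) = 1/(1 + 10^+1.80 + 10^+0.53) = 0.01482
DIC = [CO2*]/α₀ = 6.027×10^-5 / 0.01482 = 4.07 mmol/kg

DIC = 4.07 mmol/kg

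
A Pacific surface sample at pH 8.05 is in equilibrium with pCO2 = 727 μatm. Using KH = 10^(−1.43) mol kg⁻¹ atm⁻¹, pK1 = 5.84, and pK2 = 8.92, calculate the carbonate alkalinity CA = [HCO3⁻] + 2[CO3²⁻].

CA = 5.56 mmol/kg

[CO2*] = KH · pCO2 = 10^(−1.43) × 727×10^-6 = 2.701×10^-5 mol/kg
α₀ = 1/(1 + K1/[H⁺] + K1K2/[H⁺]²) = 1/(1 + 10^+2.21 + 10^+1.34) = 0.005404
DIC = [CO2*]/α₀ = 2.701×10^-5 / 0.005404 = 4.999 mmol/kg
CA = (α₁ + 2α₂)·DIC = (0.8764 + 2×0.1182) × 4.999 = 5.56 mmol/kg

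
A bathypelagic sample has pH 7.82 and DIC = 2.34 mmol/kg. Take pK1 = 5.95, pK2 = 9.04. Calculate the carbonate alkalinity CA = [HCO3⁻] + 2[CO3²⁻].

CA = [HCO3⁻] + 2[CO3²⁻] = (α₁ + 2α₂)·DIC
At pH 7.82: [H⁺]/K1 = 10^-1.87 = 0.013490, K2/[H⁺] = 10^-1.22 = 0.060256
α₁ = 1/(1 + 0.013490 + 0.060256) = 1/1.0737 = 0.9313; α₂ = α₁·K2/[H⁺] = 0.05612
α₁ + 2α₂ = 1.0436
CA = 1.0436 × 2.34 = 2.44 mmol/kg

CA = 2.44 mmol/kg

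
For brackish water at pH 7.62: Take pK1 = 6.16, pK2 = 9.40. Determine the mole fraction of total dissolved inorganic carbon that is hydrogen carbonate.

α₁ = 0.951

α₁ = 1 / (1 + [H⁺]/K1 + K2/[H⁺]) = 1 / (1 + 10^-1.46 + 10^-1.78)
   = 1 / (1 + 0.034674 + 0.016596) = 1/1.0513 = 0.9512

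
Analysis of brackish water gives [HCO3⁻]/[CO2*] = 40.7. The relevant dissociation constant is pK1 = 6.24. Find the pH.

pH = 7.85

From K1 = [H⁺][HCO3⁻]/[CO2*]:  pH = pK1 + log₁₀([HCO3⁻]/[CO2*])
log₁₀(40.7) = +1.610
pH = 6.24 + (+1.610) = 7.85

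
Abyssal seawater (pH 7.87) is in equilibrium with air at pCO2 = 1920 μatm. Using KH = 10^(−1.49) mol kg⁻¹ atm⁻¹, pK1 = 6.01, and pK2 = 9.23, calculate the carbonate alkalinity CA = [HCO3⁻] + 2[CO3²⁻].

[CO2*] = KH · pCO2 = 10^(−1.49) × 1920×10^-6 = 6.213×10^-5 mol/kg
α₀ = 1/(1 + K1/[H⁺] + K1K2/[H⁺]²) = 1/(1 + 10^+1.86 + 10^+0.50) = 0.01305
DIC = [CO2*]/α₀ = 6.213×10^-5 / 0.01305 = 4.760 mmol/kg
CA = (α₁ + 2α₂)·DIC = (0.9457 + 2×0.04128) × 4.760 = 4.89 mmol/kg

CA = 4.89 mmol/kg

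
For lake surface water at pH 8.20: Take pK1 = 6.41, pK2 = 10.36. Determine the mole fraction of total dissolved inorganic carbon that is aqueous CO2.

α₀ = 0.0159

α₀ = 1 / (1 + K1/[H⁺] + K1K2/[H⁺]²) = 1 / (1 + 10^+1.79 + 10^-0.37)
   = 1 / (1 + 61.660 + 0.42658) = 1/63.086 = 0.01585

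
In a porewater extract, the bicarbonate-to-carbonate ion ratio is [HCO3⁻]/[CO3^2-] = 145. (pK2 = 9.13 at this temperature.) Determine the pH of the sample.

pH = 6.97

From K2 = [H⁺][CO3^2-]/[HCO3⁻]:  pH = pK2 − log₁₀([HCO3⁻]/[CO3^2-])
log₁₀(145) = +2.161
pH = 9.13 − (+2.161) = 6.97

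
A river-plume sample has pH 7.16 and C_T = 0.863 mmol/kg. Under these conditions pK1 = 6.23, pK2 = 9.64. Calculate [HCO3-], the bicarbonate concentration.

[HCO3⁻] = 0.770 mmol/kg

α₁ = 1 / (1 + [H⁺]/K1 + K2/[H⁺]) = 1 / (1 + 10^-0.93 + 10^-2.48)
   = 1 / (1 + 0.11749 + 0.0033113) = 1/1.1208 = 0.8922
[HCO3⁻] = α₁ × DIC = 0.8922 × 0.863 = 0.770 mmol/kg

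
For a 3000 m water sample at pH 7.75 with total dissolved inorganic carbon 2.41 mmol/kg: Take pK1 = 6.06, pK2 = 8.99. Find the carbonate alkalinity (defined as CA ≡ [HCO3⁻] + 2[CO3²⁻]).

CA = [HCO3⁻] + 2[CO3²⁻] = (α₁ + 2α₂)·DIC
At pH 7.75: [H⁺]/K1 = 10^-1.69 = 0.020417, K2/[H⁺] = 10^-1.24 = 0.057544
α₁ = 1/(1 + 0.020417 + 0.057544) = 1/1.0780 = 0.9277; α₂ = α₁·K2/[H⁺] = 0.05338
α₁ + 2α₂ = 1.0344
CA = 1.0344 × 2.41 = 2.49 mmol/kg

CA = 2.49 mmol/kg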